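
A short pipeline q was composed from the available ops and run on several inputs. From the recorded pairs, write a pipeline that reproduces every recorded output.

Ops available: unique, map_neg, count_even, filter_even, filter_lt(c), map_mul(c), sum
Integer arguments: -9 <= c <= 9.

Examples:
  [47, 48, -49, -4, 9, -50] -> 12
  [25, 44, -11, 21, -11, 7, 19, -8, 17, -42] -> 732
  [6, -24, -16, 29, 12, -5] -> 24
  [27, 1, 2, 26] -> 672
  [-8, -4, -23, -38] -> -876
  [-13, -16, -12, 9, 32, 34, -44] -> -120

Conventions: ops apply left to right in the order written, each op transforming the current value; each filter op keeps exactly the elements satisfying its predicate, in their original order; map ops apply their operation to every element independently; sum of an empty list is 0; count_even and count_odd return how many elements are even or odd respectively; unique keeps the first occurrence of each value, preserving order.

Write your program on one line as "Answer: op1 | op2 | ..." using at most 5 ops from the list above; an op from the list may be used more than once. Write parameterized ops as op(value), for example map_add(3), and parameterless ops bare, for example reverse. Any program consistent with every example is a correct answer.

map_neg | map_mul(2) | map_mul(-6) | sum

Check, running the answer program on each example:
  [47, 48, -49, -4, 9, -50] -> [-47, -48, 49, 4, -9, 50] -> [-94, -96, 98, 8, -18, 100] -> [564, 576, -588, -48, 108, -600] -> 12
  [25, 44, -11, 21, -11, 7, 19, -8, 17, -42] -> [-25, -44, 11, -21, 11, -7, -19, 8, -17, 42] -> [-50, -88, 22, -42, 22, -14, -38, 16, -34, 84] -> [300, 528, -132, 252, -132, 84, 228, -96, 204, -504] -> 732
  [6, -24, -16, 29, 12, -5] -> [-6, 24, 16, -29, -12, 5] -> [-12, 48, 32, -58, -24, 10] -> [72, -288, -192, 348, 144, -60] -> 24
  [27, 1, 2, 26] -> [-27, -1, -2, -26] -> [-54, -2, -4, -52] -> [324, 12, 24, 312] -> 672
  [-8, -4, -23, -38] -> [8, 4, 23, 38] -> [16, 8, 46, 76] -> [-96, -48, -276, -456] -> -876
  [-13, -16, -12, 9, 32, 34, -44] -> [13, 16, 12, -9, -32, -34, 44] -> [26, 32, 24, -18, -64, -68, 88] -> [-156, -192, -144, 108, 384, 408, -528] -> -120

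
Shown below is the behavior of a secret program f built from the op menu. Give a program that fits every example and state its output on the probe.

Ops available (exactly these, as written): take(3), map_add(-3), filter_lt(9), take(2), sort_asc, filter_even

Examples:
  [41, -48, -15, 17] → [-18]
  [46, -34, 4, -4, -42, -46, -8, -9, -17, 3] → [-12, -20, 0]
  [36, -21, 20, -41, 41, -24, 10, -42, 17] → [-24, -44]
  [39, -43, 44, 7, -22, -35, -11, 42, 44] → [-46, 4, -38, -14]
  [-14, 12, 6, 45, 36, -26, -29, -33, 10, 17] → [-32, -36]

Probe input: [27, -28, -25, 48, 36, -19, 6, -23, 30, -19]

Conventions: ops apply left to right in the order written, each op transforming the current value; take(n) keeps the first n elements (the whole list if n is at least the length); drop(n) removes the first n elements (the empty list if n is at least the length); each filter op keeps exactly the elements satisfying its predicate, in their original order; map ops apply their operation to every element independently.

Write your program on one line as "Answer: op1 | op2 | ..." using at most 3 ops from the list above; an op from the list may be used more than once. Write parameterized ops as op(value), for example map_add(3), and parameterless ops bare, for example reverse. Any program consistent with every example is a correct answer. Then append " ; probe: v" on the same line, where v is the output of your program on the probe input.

map_add(-3) | filter_even | filter_lt(9) ; probe: [-28, -22, -26, -22]

Check, running the answer program on each example:
  [41, -48, -15, 17] -> [38, -51, -18, 14] -> [38, -18, 14] -> [-18]
  [46, -34, 4, -4, -42, -46, -8, -9, -17, 3] -> [43, -37, 1, -7, -45, -49, -11, -12, -20, 0] -> [-12, -20, 0] -> [-12, -20, 0]
  [36, -21, 20, -41, 41, -24, 10, -42, 17] -> [33, -24, 17, -44, 38, -27, 7, -45, 14] -> [-24, -44, 38, 14] -> [-24, -44]
  [39, -43, 44, 7, -22, -35, -11, 42, 44] -> [36, -46, 41, 4, -25, -38, -14, 39, 41] -> [36, -46, 4, -38, -14] -> [-46, 4, -38, -14]
  [-14, 12, 6, 45, 36, -26, -29, -33, 10, 17] -> [-17, 9, 3, 42, 33, -29, -32, -36, 7, 14] -> [42, -32, -36, 14] -> [-32, -36]
  probe: [27, -28, -25, 48, 36, -19, 6, -23, 30, -19] -> [24, -31, -28, 45, 33, -22, 3, -26, 27, -22] -> [24, -28, -22, -26, -22] -> [-28, -22, -26, -22]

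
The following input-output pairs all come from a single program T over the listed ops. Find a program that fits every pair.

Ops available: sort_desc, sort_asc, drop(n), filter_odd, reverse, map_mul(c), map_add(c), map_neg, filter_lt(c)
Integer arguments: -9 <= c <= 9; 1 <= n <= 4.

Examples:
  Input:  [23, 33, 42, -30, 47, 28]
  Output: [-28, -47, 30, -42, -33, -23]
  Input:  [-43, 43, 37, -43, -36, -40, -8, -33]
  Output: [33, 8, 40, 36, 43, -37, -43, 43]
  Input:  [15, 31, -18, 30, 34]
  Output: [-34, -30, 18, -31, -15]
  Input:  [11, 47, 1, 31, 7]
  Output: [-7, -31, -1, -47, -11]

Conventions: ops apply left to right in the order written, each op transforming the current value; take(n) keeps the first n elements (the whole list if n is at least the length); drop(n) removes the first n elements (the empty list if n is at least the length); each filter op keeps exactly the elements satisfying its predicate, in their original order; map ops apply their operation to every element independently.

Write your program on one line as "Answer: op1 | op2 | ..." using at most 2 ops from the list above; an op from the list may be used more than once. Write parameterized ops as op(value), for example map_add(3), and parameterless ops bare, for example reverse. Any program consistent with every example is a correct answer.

map_neg | reverse

Check, running the answer program on each example:
  [23, 33, 42, -30, 47, 28] -> [-23, -33, -42, 30, -47, -28] -> [-28, -47, 30, -42, -33, -23]
  [-43, 43, 37, -43, -36, -40, -8, -33] -> [43, -43, -37, 43, 36, 40, 8, 33] -> [33, 8, 40, 36, 43, -37, -43, 43]
  [15, 31, -18, 30, 34] -> [-15, -31, 18, -30, -34] -> [-34, -30, 18, -31, -15]
  [11, 47, 1, 31, 7] -> [-11, -47, -1, -31, -7] -> [-7, -31, -1, -47, -11]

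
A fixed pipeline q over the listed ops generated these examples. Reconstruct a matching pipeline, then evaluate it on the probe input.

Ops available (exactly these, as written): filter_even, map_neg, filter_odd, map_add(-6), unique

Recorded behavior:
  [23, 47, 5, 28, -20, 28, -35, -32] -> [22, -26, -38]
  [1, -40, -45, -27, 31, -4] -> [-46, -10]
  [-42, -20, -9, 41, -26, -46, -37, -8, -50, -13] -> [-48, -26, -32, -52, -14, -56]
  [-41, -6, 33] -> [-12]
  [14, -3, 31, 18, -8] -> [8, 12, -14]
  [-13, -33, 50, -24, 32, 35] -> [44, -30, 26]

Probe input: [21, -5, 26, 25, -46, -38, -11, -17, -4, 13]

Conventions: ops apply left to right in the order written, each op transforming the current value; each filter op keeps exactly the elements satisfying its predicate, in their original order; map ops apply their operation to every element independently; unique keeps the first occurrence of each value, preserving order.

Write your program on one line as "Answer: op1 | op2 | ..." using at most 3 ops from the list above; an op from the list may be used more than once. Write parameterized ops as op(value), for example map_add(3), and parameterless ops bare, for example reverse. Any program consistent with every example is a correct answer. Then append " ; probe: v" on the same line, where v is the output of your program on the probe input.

unique | filter_even | map_add(-6) ; probe: [20, -52, -44, -10]

Check, running the answer program on each example:
  [23, 47, 5, 28, -20, 28, -35, -32] -> [23, 47, 5, 28, -20, -35, -32] -> [28, -20, -32] -> [22, -26, -38]
  [1, -40, -45, -27, 31, -4] -> [1, -40, -45, -27, 31, -4] -> [-40, -4] -> [-46, -10]
  [-42, -20, -9, 41, -26, -46, -37, -8, -50, -13] -> [-42, -20, -9, 41, -26, -46, -37, -8, -50, -13] -> [-42, -20, -26, -46, -8, -50] -> [-48, -26, -32, -52, -14, -56]
  [-41, -6, 33] -> [-41, -6, 33] -> [-6] -> [-12]
  [14, -3, 31, 18, -8] -> [14, -3, 31, 18, -8] -> [14, 18, -8] -> [8, 12, -14]
  [-13, -33, 50, -24, 32, 35] -> [-13, -33, 50, -24, 32, 35] -> [50, -24, 32] -> [44, -30, 26]
  probe: [21, -5, 26, 25, -46, -38, -11, -17, -4, 13] -> [21, -5, 26, 25, -46, -38, -11, -17, -4, 13] -> [26, -46, -38, -4] -> [20, -52, -44, -10]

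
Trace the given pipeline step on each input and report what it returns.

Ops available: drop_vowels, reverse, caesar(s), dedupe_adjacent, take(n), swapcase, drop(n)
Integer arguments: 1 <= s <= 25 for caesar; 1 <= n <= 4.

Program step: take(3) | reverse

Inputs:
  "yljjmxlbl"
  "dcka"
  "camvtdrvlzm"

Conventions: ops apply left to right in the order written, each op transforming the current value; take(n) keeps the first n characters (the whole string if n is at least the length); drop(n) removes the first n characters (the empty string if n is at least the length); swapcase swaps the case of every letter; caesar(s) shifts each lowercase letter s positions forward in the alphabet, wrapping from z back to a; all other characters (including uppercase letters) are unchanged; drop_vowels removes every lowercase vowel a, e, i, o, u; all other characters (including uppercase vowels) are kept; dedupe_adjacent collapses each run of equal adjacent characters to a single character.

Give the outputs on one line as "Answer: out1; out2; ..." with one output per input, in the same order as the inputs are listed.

Execution, op by op:
  "yljjmxlbl" -> "ylj" -> "jly"
  "dcka" -> "dck" -> "kcd"
  "camvtdrvlzm" -> "cam" -> "mac"

"jly"; "kcd"; "mac"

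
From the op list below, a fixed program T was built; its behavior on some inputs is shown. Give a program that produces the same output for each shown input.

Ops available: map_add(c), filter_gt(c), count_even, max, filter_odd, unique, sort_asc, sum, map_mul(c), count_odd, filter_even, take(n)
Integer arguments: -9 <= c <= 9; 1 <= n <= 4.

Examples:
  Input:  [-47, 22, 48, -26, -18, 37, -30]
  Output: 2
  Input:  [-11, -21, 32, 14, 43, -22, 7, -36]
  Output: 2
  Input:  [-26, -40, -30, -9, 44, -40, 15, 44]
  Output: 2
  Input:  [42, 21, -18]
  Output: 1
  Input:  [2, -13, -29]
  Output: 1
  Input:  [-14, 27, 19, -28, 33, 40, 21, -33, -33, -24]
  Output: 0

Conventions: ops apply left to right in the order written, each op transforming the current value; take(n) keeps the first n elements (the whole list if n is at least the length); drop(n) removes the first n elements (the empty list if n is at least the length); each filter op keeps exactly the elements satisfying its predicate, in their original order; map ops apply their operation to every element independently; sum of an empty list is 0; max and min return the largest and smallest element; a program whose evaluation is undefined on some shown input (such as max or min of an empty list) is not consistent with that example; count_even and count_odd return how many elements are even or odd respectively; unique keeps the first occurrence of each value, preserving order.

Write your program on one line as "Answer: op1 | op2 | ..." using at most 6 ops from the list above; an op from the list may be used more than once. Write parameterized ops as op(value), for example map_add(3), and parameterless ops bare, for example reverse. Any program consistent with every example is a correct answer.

filter_gt(-6) | take(3) | map_add(7) | map_add(-2) | filter_odd | count_odd

Check, running the answer program on each example:
  [-47, 22, 48, -26, -18, 37, -30] -> [22, 48, 37] -> [22, 48, 37] -> [29, 55, 44] -> [27, 53, 42] -> [27, 53] -> 2
  [-11, -21, 32, 14, 43, -22, 7, -36] -> [32, 14, 43, 7] -> [32, 14, 43] -> [39, 21, 50] -> [37, 19, 48] -> [37, 19] -> 2
  [-26, -40, -30, -9, 44, -40, 15, 44] -> [44, 15, 44] -> [44, 15, 44] -> [51, 22, 51] -> [49, 20, 49] -> [49, 49] -> 2
  [42, 21, -18] -> [42, 21] -> [42, 21] -> [49, 28] -> [47, 26] -> [47] -> 1
  [2, -13, -29] -> [2] -> [2] -> [9] -> [7] -> [7] -> 1
  [-14, 27, 19, -28, 33, 40, 21, -33, -33, -24] -> [27, 19, 33, 40, 21] -> [27, 19, 33] -> [34, 26, 40] -> [32, 24, 38] -> [] -> 0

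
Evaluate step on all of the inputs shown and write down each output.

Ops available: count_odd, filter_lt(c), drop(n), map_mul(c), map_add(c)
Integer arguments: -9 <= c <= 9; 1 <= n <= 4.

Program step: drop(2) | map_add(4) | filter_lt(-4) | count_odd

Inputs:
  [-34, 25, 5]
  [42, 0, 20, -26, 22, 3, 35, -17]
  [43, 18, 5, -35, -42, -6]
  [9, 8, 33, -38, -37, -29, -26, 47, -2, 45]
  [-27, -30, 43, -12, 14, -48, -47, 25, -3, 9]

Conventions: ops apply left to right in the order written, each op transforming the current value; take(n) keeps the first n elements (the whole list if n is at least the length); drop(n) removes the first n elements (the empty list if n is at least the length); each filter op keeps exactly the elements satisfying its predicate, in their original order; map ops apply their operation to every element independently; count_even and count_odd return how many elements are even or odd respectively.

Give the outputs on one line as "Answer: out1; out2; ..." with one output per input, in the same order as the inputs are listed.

0; 1; 1; 2; 1

Execution, op by op:
  [-34, 25, 5] -> [5] -> [9] -> [] -> 0
  [42, 0, 20, -26, 22, 3, 35, -17] -> [20, -26, 22, 3, 35, -17] -> [24, -22, 26, 7, 39, -13] -> [-22, -13] -> 1
  [43, 18, 5, -35, -42, -6] -> [5, -35, -42, -6] -> [9, -31, -38, -2] -> [-31, -38] -> 1
  [9, 8, 33, -38, -37, -29, -26, 47, -2, 45] -> [33, -38, -37, -29, -26, 47, -2, 45] -> [37, -34, -33, -25, -22, 51, 2, 49] -> [-34, -33, -25, -22] -> 2
  [-27, -30, 43, -12, 14, -48, -47, 25, -3, 9] -> [43, -12, 14, -48, -47, 25, -3, 9] -> [47, -8, 18, -44, -43, 29, 1, 13] -> [-8, -44, -43] -> 1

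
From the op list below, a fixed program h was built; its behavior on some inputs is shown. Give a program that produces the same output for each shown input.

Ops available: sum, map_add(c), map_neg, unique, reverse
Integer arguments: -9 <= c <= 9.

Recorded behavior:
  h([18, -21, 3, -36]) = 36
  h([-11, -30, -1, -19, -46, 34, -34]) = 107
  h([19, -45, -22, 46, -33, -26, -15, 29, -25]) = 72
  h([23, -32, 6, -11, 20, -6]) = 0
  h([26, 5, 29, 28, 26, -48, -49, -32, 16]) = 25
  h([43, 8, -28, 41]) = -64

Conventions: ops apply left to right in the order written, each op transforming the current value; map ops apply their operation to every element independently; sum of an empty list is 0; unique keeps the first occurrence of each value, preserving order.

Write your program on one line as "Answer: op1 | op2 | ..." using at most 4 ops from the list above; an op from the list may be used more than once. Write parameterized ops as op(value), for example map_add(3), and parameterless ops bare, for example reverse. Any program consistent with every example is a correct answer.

map_neg | unique | sum

Check, running the answer program on each example:
  [18, -21, 3, -36] -> [-18, 21, -3, 36] -> [-18, 21, -3, 36] -> 36
  [-11, -30, -1, -19, -46, 34, -34] -> [11, 30, 1, 19, 46, -34, 34] -> [11, 30, 1, 19, 46, -34, 34] -> 107
  [19, -45, -22, 46, -33, -26, -15, 29, -25] -> [-19, 45, 22, -46, 33, 26, 15, -29, 25] -> [-19, 45, 22, -46, 33, 26, 15, -29, 25] -> 72
  [23, -32, 6, -11, 20, -6] -> [-23, 32, -6, 11, -20, 6] -> [-23, 32, -6, 11, -20, 6] -> 0
  [26, 5, 29, 28, 26, -48, -49, -32, 16] -> [-26, -5, -29, -28, -26, 48, 49, 32, -16] -> [-26, -5, -29, -28, 48, 49, 32, -16] -> 25
  [43, 8, -28, 41] -> [-43, -8, 28, -41] -> [-43, -8, 28, -41] -> -64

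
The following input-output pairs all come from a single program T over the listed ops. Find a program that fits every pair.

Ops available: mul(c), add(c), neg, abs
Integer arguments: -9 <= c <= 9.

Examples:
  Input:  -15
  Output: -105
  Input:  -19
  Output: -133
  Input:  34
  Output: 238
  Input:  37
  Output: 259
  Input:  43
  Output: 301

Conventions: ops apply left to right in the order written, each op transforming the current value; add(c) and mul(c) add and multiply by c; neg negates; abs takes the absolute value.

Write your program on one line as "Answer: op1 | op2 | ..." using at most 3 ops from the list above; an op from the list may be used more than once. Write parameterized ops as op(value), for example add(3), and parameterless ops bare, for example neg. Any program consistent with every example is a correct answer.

mul(-7) | neg

Check, running the answer program on each example:
  -15 -> 105 -> -105
  -19 -> 133 -> -133
  34 -> -238 -> 238
  37 -> -259 -> 259
  43 -> -301 -> 301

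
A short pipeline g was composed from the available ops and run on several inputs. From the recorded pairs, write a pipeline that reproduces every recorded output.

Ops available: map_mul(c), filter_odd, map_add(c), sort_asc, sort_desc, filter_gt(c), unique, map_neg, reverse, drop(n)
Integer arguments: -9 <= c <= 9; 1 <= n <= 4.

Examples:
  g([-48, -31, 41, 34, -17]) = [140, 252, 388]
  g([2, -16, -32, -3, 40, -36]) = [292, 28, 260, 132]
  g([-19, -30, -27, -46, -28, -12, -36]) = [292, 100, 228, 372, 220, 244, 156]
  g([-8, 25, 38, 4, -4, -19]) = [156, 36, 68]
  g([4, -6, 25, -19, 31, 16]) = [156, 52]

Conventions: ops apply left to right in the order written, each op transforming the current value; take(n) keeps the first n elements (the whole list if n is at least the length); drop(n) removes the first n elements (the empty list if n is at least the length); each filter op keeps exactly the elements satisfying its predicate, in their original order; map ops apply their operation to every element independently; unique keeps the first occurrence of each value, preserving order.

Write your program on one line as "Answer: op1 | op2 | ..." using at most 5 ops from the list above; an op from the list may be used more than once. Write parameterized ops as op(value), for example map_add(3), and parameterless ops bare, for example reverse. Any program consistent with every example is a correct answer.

map_mul(8) | map_neg | filter_gt(-6) | map_add(4) | reverse

Check, running the answer program on each example:
  [-48, -31, 41, 34, -17] -> [-384, -248, 328, 272, -136] -> [384, 248, -328, -272, 136] -> [384, 248, 136] -> [388, 252, 140] -> [140, 252, 388]
  [2, -16, -32, -3, 40, -36] -> [16, -128, -256, -24, 320, -288] -> [-16, 128, 256, 24, -320, 288] -> [128, 256, 24, 288] -> [132, 260, 28, 292] -> [292, 28, 260, 132]
  [-19, -30, -27, -46, -28, -12, -36] -> [-152, -240, -216, -368, -224, -96, -288] -> [152, 240, 216, 368, 224, 96, 288] -> [152, 240, 216, 368, 224, 96, 288] -> [156, 244, 220, 372, 228, 100, 292] -> [292, 100, 228, 372, 220, 244, 156]
  [-8, 25, 38, 4, -4, -19] -> [-64, 200, 304, 32, -32, -152] -> [64, -200, -304, -32, 32, 152] -> [64, 32, 152] -> [68, 36, 156] -> [156, 36, 68]
  [4, -6, 25, -19, 31, 16] -> [32, -48, 200, -152, 248, 128] -> [-32, 48, -200, 152, -248, -128] -> [48, 152] -> [52, 156] -> [156, 52]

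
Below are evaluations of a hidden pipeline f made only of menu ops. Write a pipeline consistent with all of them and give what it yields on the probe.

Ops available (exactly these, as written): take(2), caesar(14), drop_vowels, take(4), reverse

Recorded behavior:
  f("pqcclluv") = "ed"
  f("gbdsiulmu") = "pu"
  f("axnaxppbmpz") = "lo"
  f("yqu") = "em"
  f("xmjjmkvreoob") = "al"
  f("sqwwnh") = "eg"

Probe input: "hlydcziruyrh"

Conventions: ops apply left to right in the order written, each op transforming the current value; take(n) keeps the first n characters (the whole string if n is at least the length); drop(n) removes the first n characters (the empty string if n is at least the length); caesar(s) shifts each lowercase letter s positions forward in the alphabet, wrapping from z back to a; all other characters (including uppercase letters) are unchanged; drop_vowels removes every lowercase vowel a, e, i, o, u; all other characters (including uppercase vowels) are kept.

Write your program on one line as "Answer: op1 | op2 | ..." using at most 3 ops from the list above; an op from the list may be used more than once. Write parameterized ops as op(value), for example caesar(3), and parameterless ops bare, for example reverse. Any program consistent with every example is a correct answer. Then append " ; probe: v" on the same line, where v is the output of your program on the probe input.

take(2) | reverse | caesar(14) ; probe: "zv"

Check, running the answer program on each example:
  "pqcclluv" -> "pq" -> "qp" -> "ed"
  "gbdsiulmu" -> "gb" -> "bg" -> "pu"
  "axnaxppbmpz" -> "ax" -> "xa" -> "lo"
  "yqu" -> "yq" -> "qy" -> "em"
  "xmjjmkvreoob" -> "xm" -> "mx" -> "al"
  "sqwwnh" -> "sq" -> "qs" -> "eg"
  probe: "hlydcziruyrh" -> "hl" -> "lh" -> "zv"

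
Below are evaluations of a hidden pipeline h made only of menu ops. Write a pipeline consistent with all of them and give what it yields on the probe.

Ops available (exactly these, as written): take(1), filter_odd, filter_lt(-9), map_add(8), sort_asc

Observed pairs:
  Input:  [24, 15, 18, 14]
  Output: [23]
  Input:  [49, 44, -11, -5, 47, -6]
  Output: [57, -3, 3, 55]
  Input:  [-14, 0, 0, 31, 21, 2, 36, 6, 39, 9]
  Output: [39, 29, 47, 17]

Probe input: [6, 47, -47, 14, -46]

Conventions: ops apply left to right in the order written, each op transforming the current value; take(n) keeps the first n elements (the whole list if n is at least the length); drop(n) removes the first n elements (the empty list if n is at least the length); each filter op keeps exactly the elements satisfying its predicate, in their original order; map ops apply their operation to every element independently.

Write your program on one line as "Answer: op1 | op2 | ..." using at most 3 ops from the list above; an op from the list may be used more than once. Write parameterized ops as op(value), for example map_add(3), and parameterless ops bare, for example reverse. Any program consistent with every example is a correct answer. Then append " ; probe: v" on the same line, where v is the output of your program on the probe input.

filter_odd | map_add(8) ; probe: [55, -39]

Check, running the answer program on each example:
  [24, 15, 18, 14] -> [15] -> [23]
  [49, 44, -11, -5, 47, -6] -> [49, -11, -5, 47] -> [57, -3, 3, 55]
  [-14, 0, 0, 31, 21, 2, 36, 6, 39, 9] -> [31, 21, 39, 9] -> [39, 29, 47, 17]
  probe: [6, 47, -47, 14, -46] -> [47, -47] -> [55, -39]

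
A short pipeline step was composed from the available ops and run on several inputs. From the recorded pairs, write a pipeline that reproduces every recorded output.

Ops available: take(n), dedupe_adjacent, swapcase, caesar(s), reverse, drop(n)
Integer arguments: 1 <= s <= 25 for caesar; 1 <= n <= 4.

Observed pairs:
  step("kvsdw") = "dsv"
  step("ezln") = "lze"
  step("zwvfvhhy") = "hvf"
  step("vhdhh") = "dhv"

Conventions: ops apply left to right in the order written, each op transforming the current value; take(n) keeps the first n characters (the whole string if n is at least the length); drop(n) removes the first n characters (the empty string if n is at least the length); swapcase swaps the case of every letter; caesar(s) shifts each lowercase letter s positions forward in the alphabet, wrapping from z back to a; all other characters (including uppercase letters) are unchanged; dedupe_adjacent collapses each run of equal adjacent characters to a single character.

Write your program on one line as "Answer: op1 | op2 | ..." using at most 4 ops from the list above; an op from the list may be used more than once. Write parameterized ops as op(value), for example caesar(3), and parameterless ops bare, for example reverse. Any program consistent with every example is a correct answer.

reverse | dedupe_adjacent | drop(1) | take(3)

Check, running the answer program on each example:
  "kvsdw" -> "wdsvk" -> "wdsvk" -> "dsvk" -> "dsv"
  "ezln" -> "nlze" -> "nlze" -> "lze" -> "lze"
  "zwvfvhhy" -> "yhhvfvwz" -> "yhvfvwz" -> "hvfvwz" -> "hvf"
  "vhdhh" -> "hhdhv" -> "hdhv" -> "dhv" -> "dhv"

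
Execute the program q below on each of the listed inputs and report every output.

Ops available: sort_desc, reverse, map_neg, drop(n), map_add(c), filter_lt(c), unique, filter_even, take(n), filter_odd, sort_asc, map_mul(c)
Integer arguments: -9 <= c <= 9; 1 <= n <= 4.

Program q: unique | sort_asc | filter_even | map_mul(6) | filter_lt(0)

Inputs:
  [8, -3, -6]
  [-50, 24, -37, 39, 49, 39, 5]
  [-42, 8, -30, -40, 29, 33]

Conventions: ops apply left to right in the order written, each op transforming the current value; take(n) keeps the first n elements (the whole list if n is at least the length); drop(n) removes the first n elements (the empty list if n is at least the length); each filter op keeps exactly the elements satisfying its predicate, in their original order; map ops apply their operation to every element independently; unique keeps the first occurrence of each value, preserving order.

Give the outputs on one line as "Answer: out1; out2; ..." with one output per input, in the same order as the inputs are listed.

Execution, op by op:
  [8, -3, -6] -> [8, -3, -6] -> [-6, -3, 8] -> [-6, 8] -> [-36, 48] -> [-36]
  [-50, 24, -37, 39, 49, 39, 5] -> [-50, 24, -37, 39, 49, 5] -> [-50, -37, 5, 24, 39, 49] -> [-50, 24] -> [-300, 144] -> [-300]
  [-42, 8, -30, -40, 29, 33] -> [-42, 8, -30, -40, 29, 33] -> [-42, -40, -30, 8, 29, 33] -> [-42, -40, -30, 8] -> [-252, -240, -180, 48] -> [-252, -240, -180]

[-36]; [-300]; [-252, -240, -180]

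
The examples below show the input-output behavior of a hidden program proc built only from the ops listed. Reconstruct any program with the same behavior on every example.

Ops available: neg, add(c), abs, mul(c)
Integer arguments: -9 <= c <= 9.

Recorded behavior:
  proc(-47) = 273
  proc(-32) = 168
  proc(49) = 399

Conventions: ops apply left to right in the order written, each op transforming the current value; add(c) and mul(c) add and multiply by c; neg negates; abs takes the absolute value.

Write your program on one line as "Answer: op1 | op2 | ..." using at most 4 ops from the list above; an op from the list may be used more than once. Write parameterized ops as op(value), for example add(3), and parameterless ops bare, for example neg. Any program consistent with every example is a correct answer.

add(1) | add(7) | abs | mul(7)

Check, running the answer program on each example:
  -47 -> -46 -> -39 -> 39 -> 273
  -32 -> -31 -> -24 -> 24 -> 168
  49 -> 50 -> 57 -> 57 -> 399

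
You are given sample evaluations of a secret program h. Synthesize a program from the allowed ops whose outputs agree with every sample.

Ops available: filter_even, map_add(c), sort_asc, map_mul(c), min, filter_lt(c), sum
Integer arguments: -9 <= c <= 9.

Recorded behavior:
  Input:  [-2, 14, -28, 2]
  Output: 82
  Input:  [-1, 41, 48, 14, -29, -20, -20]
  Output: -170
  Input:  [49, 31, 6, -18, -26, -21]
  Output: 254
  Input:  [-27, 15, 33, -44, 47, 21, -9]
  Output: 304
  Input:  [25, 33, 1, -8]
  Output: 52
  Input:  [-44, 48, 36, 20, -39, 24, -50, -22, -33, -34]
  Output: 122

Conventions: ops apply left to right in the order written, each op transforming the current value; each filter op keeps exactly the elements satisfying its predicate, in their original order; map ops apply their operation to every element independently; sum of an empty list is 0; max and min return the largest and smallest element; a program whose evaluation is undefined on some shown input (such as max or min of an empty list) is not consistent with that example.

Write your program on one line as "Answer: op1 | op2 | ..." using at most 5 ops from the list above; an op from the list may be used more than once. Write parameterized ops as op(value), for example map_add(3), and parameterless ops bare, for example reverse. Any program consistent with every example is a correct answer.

map_mul(-7) | filter_even | map_add(-4) | sum

Check, running the answer program on each example:
  [-2, 14, -28, 2] -> [14, -98, 196, -14] -> [14, -98, 196, -14] -> [10, -102, 192, -18] -> 82
  [-1, 41, 48, 14, -29, -20, -20] -> [7, -287, -336, -98, 203, 140, 140] -> [-336, -98, 140, 140] -> [-340, -102, 136, 136] -> -170
  [49, 31, 6, -18, -26, -21] -> [-343, -217, -42, 126, 182, 147] -> [-42, 126, 182] -> [-46, 122, 178] -> 254
  [-27, 15, 33, -44, 47, 21, -9] -> [189, -105, -231, 308, -329, -147, 63] -> [308] -> [304] -> 304
  [25, 33, 1, -8] -> [-175, -231, -7, 56] -> [56] -> [52] -> 52
  [-44, 48, 36, 20, -39, 24, -50, -22, -33, -34] -> [308, -336, -252, -140, 273, -168, 350, 154, 231, 238] -> [308, -336, -252, -140, -168, 350, 154, 238] -> [304, -340, -256, -144, -172, 346, 150, 234] -> 122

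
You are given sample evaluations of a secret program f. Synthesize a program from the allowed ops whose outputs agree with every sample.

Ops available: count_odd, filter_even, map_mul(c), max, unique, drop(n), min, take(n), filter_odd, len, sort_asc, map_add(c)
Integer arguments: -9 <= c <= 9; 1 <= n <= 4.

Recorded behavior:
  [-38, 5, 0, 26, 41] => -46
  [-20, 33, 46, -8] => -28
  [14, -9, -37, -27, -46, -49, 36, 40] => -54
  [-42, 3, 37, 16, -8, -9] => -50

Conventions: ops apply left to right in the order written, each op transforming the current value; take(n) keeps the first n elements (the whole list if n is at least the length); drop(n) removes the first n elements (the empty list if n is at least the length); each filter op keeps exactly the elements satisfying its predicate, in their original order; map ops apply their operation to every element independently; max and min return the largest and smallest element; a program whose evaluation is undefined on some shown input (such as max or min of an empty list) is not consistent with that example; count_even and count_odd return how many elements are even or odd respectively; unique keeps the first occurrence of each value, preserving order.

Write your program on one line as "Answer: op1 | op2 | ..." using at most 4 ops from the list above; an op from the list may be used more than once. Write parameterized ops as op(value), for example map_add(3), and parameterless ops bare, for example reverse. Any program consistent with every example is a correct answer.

map_add(-8) | filter_even | min

Check, running the answer program on each example:
  [-38, 5, 0, 26, 41] -> [-46, -3, -8, 18, 33] -> [-46, -8, 18] -> -46
  [-20, 33, 46, -8] -> [-28, 25, 38, -16] -> [-28, 38, -16] -> -28
  [14, -9, -37, -27, -46, -49, 36, 40] -> [6, -17, -45, -35, -54, -57, 28, 32] -> [6, -54, 28, 32] -> -54
  [-42, 3, 37, 16, -8, -9] -> [-50, -5, 29, 8, -16, -17] -> [-50, 8, -16] -> -50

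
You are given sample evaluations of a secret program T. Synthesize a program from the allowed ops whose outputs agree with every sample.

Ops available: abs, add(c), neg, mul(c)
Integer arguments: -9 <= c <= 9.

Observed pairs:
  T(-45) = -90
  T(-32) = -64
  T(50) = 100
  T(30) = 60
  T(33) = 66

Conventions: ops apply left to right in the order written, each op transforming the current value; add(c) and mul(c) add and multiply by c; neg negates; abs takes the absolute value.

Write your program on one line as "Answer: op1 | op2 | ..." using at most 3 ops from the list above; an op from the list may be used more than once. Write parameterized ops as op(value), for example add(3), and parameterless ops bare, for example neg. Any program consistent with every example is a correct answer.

mul(-2) | neg

Check, running the answer program on each example:
  -45 -> 90 -> -90
  -32 -> 64 -> -64
  50 -> -100 -> 100
  30 -> -60 -> 60
  33 -> -66 -> 66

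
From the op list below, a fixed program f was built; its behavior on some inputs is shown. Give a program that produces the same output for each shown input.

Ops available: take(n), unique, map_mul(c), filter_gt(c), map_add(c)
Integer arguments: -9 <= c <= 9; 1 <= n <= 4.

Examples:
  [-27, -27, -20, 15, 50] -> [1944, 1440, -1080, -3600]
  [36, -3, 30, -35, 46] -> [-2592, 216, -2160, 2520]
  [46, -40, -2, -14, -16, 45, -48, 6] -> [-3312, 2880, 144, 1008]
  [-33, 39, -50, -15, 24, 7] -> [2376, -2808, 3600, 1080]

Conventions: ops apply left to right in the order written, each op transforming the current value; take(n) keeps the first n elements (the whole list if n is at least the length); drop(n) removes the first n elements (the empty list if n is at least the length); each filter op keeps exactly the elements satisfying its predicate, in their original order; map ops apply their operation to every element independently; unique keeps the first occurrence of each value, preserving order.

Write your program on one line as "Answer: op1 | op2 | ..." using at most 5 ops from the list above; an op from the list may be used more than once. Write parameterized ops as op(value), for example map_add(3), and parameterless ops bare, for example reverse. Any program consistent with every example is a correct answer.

map_mul(-9) | unique | take(4) | map_mul(8)

Check, running the answer program on each example:
  [-27, -27, -20, 15, 50] -> [243, 243, 180, -135, -450] -> [243, 180, -135, -450] -> [243, 180, -135, -450] -> [1944, 1440, -1080, -3600]
  [36, -3, 30, -35, 46] -> [-324, 27, -270, 315, -414] -> [-324, 27, -270, 315, -414] -> [-324, 27, -270, 315] -> [-2592, 216, -2160, 2520]
  [46, -40, -2, -14, -16, 45, -48, 6] -> [-414, 360, 18, 126, 144, -405, 432, -54] -> [-414, 360, 18, 126, 144, -405, 432, -54] -> [-414, 360, 18, 126] -> [-3312, 2880, 144, 1008]
  [-33, 39, -50, -15, 24, 7] -> [297, -351, 450, 135, -216, -63] -> [297, -351, 450, 135, -216, -63] -> [297, -351, 450, 135] -> [2376, -2808, 3600, 1080]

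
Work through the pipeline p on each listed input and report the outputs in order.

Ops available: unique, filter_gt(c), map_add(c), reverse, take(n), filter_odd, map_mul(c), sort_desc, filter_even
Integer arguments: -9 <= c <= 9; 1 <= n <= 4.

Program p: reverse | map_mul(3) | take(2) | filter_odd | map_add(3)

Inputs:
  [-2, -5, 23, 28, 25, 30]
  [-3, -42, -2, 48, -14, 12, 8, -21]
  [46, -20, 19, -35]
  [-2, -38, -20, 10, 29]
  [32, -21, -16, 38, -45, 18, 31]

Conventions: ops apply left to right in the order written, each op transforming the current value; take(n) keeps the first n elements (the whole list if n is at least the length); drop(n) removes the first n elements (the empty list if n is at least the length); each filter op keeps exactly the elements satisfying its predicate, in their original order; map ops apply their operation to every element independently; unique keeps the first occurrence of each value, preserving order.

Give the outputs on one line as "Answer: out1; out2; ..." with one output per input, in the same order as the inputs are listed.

Execution, op by op:
  [-2, -5, 23, 28, 25, 30] -> [30, 25, 28, 23, -5, -2] -> [90, 75, 84, 69, -15, -6] -> [90, 75] -> [75] -> [78]
  [-3, -42, -2, 48, -14, 12, 8, -21] -> [-21, 8, 12, -14, 48, -2, -42, -3] -> [-63, 24, 36, -42, 144, -6, -126, -9] -> [-63, 24] -> [-63] -> [-60]
  [46, -20, 19, -35] -> [-35, 19, -20, 46] -> [-105, 57, -60, 138] -> [-105, 57] -> [-105, 57] -> [-102, 60]
  [-2, -38, -20, 10, 29] -> [29, 10, -20, -38, -2] -> [87, 30, -60, -114, -6] -> [87, 30] -> [87] -> [90]
  [32, -21, -16, 38, -45, 18, 31] -> [31, 18, -45, 38, -16, -21, 32] -> [93, 54, -135, 114, -48, -63, 96] -> [93, 54] -> [93] -> [96]

[78]; [-60]; [-102, 60]; [90]; [96]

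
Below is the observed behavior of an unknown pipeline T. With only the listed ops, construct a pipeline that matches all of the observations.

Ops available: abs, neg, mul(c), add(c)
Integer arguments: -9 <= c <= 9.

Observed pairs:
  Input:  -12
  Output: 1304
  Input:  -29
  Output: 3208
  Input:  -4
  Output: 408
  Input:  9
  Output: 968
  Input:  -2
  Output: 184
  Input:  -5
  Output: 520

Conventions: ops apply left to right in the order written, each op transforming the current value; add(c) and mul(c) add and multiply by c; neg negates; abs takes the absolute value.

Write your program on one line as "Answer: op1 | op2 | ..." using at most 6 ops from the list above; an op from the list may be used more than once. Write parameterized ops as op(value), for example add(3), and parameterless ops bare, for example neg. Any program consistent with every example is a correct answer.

mul(7) | abs | mul(2) | add(-5) | mul(-8) | abs

Check, running the answer program on each example:
  -12 -> -84 -> 84 -> 168 -> 163 -> -1304 -> 1304
  -29 -> -203 -> 203 -> 406 -> 401 -> -3208 -> 3208
  -4 -> -28 -> 28 -> 56 -> 51 -> -408 -> 408
  9 -> 63 -> 63 -> 126 -> 121 -> -968 -> 968
  -2 -> -14 -> 14 -> 28 -> 23 -> -184 -> 184
  -5 -> -35 -> 35 -> 70 -> 65 -> -520 -> 520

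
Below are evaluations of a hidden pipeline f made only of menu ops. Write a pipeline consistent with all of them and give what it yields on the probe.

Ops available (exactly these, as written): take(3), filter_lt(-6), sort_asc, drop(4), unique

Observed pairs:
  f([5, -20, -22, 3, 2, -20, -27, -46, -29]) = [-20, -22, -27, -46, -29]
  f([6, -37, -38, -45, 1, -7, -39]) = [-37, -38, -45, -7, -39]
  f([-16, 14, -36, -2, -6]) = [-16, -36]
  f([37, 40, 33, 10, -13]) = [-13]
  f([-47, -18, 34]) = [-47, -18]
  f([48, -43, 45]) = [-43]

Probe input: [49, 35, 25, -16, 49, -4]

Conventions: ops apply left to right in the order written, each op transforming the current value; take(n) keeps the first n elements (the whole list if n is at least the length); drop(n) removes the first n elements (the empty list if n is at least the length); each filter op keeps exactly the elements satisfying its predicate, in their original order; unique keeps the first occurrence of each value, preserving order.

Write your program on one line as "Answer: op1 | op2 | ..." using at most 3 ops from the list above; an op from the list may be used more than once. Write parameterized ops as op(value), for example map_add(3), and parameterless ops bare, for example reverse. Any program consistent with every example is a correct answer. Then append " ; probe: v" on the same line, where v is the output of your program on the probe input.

filter_lt(-6) | unique ; probe: [-16]

Check, running the answer program on each example:
  [5, -20, -22, 3, 2, -20, -27, -46, -29] -> [-20, -22, -20, -27, -46, -29] -> [-20, -22, -27, -46, -29]
  [6, -37, -38, -45, 1, -7, -39] -> [-37, -38, -45, -7, -39] -> [-37, -38, -45, -7, -39]
  [-16, 14, -36, -2, -6] -> [-16, -36] -> [-16, -36]
  [37, 40, 33, 10, -13] -> [-13] -> [-13]
  [-47, -18, 34] -> [-47, -18] -> [-47, -18]
  [48, -43, 45] -> [-43] -> [-43]
  probe: [49, 35, 25, -16, 49, -4] -> [-16] -> [-16]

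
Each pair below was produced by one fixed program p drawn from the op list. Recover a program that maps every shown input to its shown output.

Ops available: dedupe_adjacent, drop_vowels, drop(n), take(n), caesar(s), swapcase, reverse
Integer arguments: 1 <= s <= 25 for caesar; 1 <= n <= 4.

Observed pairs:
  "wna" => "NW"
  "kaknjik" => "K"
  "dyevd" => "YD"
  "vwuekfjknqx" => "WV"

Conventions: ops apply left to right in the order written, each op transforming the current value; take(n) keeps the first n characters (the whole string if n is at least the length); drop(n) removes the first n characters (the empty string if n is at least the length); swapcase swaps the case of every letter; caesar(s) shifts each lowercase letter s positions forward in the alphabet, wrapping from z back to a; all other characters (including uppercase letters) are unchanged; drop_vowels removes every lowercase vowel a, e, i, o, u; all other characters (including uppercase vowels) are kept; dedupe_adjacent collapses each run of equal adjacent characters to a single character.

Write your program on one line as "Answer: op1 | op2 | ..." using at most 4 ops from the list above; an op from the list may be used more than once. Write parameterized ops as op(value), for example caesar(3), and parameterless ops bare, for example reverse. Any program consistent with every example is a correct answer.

take(2) | drop_vowels | reverse | swapcase

Check, running the answer program on each example:
  "wna" -> "wn" -> "wn" -> "nw" -> "NW"
  "kaknjik" -> "ka" -> "k" -> "k" -> "K"
  "dyevd" -> "dy" -> "dy" -> "yd" -> "YD"
  "vwuekfjknqx" -> "vw" -> "vw" -> "wv" -> "WV"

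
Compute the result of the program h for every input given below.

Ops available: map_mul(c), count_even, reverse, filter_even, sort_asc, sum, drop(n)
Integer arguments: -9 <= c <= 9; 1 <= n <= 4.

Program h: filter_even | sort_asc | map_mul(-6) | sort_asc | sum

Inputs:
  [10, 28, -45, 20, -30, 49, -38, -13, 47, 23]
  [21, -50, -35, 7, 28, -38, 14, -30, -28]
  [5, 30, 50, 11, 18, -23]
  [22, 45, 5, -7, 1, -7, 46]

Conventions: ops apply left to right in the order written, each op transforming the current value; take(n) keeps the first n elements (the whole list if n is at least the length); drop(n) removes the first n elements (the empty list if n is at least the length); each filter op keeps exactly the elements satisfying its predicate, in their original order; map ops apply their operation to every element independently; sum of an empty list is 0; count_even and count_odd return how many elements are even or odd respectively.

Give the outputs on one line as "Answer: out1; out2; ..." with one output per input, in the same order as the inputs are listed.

60; 624; -588; -408

Execution, op by op:
  [10, 28, -45, 20, -30, 49, -38, -13, 47, 23] -> [10, 28, 20, -30, -38] -> [-38, -30, 10, 20, 28] -> [228, 180, -60, -120, -168] -> [-168, -120, -60, 180, 228] -> 60
  [21, -50, -35, 7, 28, -38, 14, -30, -28] -> [-50, 28, -38, 14, -30, -28] -> [-50, -38, -30, -28, 14, 28] -> [300, 228, 180, 168, -84, -168] -> [-168, -84, 168, 180, 228, 300] -> 624
  [5, 30, 50, 11, 18, -23] -> [30, 50, 18] -> [18, 30, 50] -> [-108, -180, -300] -> [-300, -180, -108] -> -588
  [22, 45, 5, -7, 1, -7, 46] -> [22, 46] -> [22, 46] -> [-132, -276] -> [-276, -132] -> -408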